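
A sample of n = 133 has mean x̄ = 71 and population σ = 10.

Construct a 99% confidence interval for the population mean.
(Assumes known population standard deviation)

Confidence level: 99%, α = 0.01
z_0.005 = 2.576
SE = σ/√n = 10/√133 = 0.8671
Margin of error = 2.576 × 0.8671 = 2.2336
CI: x̄ ± margin = 71 ± 2.2336
CI: (68.7664, 73.2336)

Answer: (68.7664, 73.2336)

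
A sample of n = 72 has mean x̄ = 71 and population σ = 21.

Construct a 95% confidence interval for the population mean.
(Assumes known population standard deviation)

Confidence level: 95%, α = 0.05
z_0.025 = 1.960
SE = σ/√n = 21/√72 = 2.4749
Margin of error = 1.960 × 2.4749 = 4.8508
CI: x̄ ± margin = 71 ± 4.8508
CI: (66.1492, 75.8508)

Answer: (66.1492, 75.8508)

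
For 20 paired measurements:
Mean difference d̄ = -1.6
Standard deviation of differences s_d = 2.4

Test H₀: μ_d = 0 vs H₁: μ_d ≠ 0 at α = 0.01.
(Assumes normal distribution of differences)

Answer: t = -2.9812, reject H₀

Derivation:
df = n - 1 = 19
SE = s_d/√n = 2.4/√20 = 0.5367
t = d̄/SE = -1.6/0.5367 = -2.9812
Critical value: t_{0.005,19} = ±2.861
p-value ≈ 0.0077
Decision: reject H₀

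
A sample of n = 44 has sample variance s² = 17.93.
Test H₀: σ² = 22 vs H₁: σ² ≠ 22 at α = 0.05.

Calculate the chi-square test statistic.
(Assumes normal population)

Answer: χ² = 35.0450, fail to reject H₀

Derivation:
df = n - 1 = 43
χ² = (n-1)s²/σ₀² = 43×17.93/22 = 35.0450
Critical values: χ²_{0.975,43} = 26.785, χ²_{0.025,43} = 62.990
Rejection region: χ² < 26.785 or χ² > 62.990
Decision: fail to reject H₀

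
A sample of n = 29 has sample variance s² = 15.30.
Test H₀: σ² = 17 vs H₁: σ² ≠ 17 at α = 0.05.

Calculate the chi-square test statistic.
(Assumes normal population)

df = n - 1 = 28
χ² = (n-1)s²/σ₀² = 28×15.30/17 = 25.2000
Critical values: χ²_{0.975,28} = 15.308, χ²_{0.025,28} = 44.461
Rejection region: χ² < 15.308 or χ² > 44.461
Decision: fail to reject H₀

Answer: χ² = 25.2000, fail to reject H₀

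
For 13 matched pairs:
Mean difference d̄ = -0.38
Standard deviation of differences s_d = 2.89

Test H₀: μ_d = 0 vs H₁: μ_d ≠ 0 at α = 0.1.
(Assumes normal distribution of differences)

df = n - 1 = 12
SE = s_d/√n = 2.89/√13 = 0.8015
t = d̄/SE = -0.38/0.8015 = -0.4741
Critical value: t_{0.05,12} = ±1.782
p-value ≈ 0.6439
Decision: fail to reject H₀

Answer: t = -0.4741, fail to reject H₀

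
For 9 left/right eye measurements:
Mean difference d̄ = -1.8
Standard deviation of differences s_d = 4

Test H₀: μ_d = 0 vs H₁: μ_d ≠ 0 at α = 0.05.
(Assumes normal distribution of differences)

Answer: t = -1.3500, fail to reject H₀

Derivation:
df = n - 1 = 8
SE = s_d/√n = 4/√9 = 1.3333
t = d̄/SE = -1.8/1.3333 = -1.3500
Critical value: t_{0.025,8} = ±2.306
p-value ≈ 0.2140
Decision: fail to reject H₀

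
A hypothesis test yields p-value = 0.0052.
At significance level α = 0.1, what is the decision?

Compare p-value to α:
0.0052 < 0.1
Decision: reject H₀

Answer: reject H₀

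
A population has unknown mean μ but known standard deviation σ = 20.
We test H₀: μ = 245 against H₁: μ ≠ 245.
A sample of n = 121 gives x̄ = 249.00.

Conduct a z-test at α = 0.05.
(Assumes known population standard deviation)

Standard error: SE = σ/√n = 20/√121 = 1.8182
z-statistic: z = (x̄ - μ₀)/SE = (249.00 - 245)/1.8182 = 2.2000
Critical value: ±1.960
p-value = 0.0278
Decision: reject H₀

Answer: z = 2.2000, reject H₀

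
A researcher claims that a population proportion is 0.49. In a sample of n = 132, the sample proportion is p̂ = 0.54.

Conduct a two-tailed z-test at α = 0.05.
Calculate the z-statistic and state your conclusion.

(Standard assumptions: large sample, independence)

Answer: z = 1.1491, fail to reject H₀

Derivation:
H₀: p = 0.49, H₁: p ≠ 0.49
Standard error: SE = √(p₀(1-p₀)/n) = √(0.49×0.51/132) = 0.043511
z-statistic: z = (p̂ - p₀)/SE = (0.54 - 0.49)/0.043511 = 1.1491
Critical value: z_0.025 = ±1.960
p-value = 0.2505
Decision: fail to reject H₀ at α = 0.05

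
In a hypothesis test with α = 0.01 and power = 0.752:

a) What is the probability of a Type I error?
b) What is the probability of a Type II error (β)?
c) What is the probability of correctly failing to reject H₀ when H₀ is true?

Answer: a) 0.01, b) 0.248, c) 0.99

Derivation:
a) Type I error probability = α = 0.01
b) Power = P(reject H₀ | H₁ true) = 1 - β = 0.752, so Type II error probability = β = 1 - Power = 0.248
c) P(fail to reject H₀ | H₀ true) = 1 - α = 0.99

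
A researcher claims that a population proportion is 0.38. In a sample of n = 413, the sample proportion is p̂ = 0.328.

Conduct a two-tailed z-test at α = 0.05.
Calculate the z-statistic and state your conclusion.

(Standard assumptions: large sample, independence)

Answer: z = -2.1772, reject H₀

Derivation:
H₀: p = 0.38, H₁: p ≠ 0.38
Standard error: SE = √(p₀(1-p₀)/n) = √(0.38×0.62/413) = 0.023884
z-statistic: z = (p̂ - p₀)/SE = (0.328 - 0.38)/0.023884 = -2.1772
Critical value: z_0.025 = ±1.960
p-value = 0.0295
Decision: reject H₀ at α = 0.05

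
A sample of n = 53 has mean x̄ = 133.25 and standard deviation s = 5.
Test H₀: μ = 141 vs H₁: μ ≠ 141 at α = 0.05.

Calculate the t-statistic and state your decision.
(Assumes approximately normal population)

df = n - 1 = 52
SE = s/√n = 5/√53 = 0.6868
t = (x̄ - μ₀)/SE = (133.25 - 141)/0.6868 = -11.2842
Critical value: t_{0.025,52} = ±2.007
p-value < 0.0001
Decision: reject H₀

Answer: t = -11.2842, reject H₀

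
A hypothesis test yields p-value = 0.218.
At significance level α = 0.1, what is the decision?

Compare p-value to α:
0.218 ≥ 0.1
Decision: fail to reject H₀

Answer: fail to reject H₀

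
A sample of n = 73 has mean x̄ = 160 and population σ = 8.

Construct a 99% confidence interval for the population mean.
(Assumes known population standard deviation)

Confidence level: 99%, α = 0.01
z_0.005 = 2.576
SE = σ/√n = 8/√73 = 0.9363
Margin of error = 2.576 × 0.9363 = 2.4119
CI: x̄ ± margin = 160 ± 2.4119
CI: (157.5881, 162.4119)

Answer: (157.5881, 162.4119)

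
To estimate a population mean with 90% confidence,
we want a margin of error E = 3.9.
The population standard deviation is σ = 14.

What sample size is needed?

Answer: n = 35

Derivation:
z_0.05 = 1.645
n = (z×σ/E)² = (1.645×14/3.9)²
n = 34.8705
Round up: n = 35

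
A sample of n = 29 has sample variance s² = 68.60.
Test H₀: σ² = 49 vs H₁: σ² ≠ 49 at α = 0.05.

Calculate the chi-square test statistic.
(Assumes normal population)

df = n - 1 = 28
χ² = (n-1)s²/σ₀² = 28×68.60/49 = 39.2000
Critical values: χ²_{0.975,28} = 15.308, χ²_{0.025,28} = 44.461
Rejection region: χ² < 15.308 or χ² > 44.461
Decision: fail to reject H₀

Answer: χ² = 39.2000, fail to reject H₀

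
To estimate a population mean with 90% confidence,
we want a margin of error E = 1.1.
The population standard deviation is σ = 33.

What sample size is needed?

Answer: n = 2436

Derivation:
z_0.05 = 1.645
n = (z×σ/E)² = (1.645×33/1.1)²
n = 2435.4225
Round up: n = 2436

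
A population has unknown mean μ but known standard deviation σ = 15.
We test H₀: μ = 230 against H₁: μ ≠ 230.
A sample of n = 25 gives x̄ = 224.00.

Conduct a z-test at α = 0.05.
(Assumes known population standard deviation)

Standard error: SE = σ/√n = 15/√25 = 3.0000
z-statistic: z = (x̄ - μ₀)/SE = (224.00 - 230)/3.0000 = -2.0000
Critical value: ±1.960
p-value = 0.0455
Decision: reject H₀

Answer: z = -2.0000, reject H₀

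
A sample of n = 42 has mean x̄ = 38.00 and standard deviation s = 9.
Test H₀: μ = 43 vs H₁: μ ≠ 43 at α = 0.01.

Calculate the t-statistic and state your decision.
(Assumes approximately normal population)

Answer: t = -3.6005, reject H₀

Derivation:
df = n - 1 = 41
SE = s/√n = 9/√42 = 1.3887
t = (x̄ - μ₀)/SE = (38.00 - 43)/1.3887 = -3.6005
Critical value: t_{0.005,41} = ±2.701
p-value ≈ 0.0008
Decision: reject H₀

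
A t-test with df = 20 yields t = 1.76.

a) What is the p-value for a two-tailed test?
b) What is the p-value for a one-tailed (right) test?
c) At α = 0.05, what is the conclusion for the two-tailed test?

Answer: a) 0.0937, b) 0.0468, c) fail to reject H₀

Derivation:
Using t-distribution with df = 20:
a) Two-tailed: p = 2×P(T > 1.76) = 0.0937
b) One-tailed: p = P(T > 1.76) = 0.0468
c) 0.0937 ≥ 0.05, fail to reject H₀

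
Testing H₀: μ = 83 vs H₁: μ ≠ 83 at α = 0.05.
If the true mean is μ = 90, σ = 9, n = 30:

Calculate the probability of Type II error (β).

Answer: β ≈ 0.0107

Derivation:
SE = σ/√n = 9/√30 = 1.6432
Critical values: μ₀ ± z_0.025×SE = 83 ± 1.960×1.6432
Acceptance region: (79.7793, 86.2207)
Under H₁ (μ = 90): z_high = (86.2207 - 90)/1.6432 = -2.3000, z_low = (79.7793 - 90)/1.6432 = -6.2200
β = P(not reject | H₁) = Φ(-2.3000) - Φ(-6.2200) ≈ 0.0107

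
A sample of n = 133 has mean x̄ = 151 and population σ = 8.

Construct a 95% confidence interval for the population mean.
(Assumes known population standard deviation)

Confidence level: 95%, α = 0.05
z_0.025 = 1.960
SE = σ/√n = 8/√133 = 0.6937
Margin of error = 1.960 × 0.6937 = 1.3597
CI: x̄ ± margin = 151 ± 1.3597
CI: (149.6403, 152.3597)

Answer: (149.6403, 152.3597)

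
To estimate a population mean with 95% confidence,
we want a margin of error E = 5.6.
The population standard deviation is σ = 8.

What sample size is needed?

Answer: n = 8

Derivation:
z_0.025 = 1.960
n = (z×σ/E)² = (1.960×8/5.6)²
n = 7.8400
Round up: n = 8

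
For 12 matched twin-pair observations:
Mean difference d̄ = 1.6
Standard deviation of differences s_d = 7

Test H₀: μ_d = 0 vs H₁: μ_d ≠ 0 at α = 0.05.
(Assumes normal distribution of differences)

df = n - 1 = 11
SE = s_d/√n = 7/√12 = 2.0207
t = d̄/SE = 1.6/2.0207 = 0.7918
Critical value: t_{0.025,11} = ±2.201
p-value ≈ 0.4452
Decision: fail to reject H₀

Answer: t = 0.7918, fail to reject H₀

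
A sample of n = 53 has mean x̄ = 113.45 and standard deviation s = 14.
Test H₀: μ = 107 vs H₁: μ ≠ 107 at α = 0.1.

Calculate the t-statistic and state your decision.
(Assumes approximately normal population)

df = n - 1 = 52
SE = s/√n = 14/√53 = 1.9230
t = (x̄ - μ₀)/SE = (113.45 - 107)/1.9230 = 3.3541
Critical value: t_{0.05,52} = ±1.675
p-value ≈ 0.0015
Decision: reject H₀

Answer: t = 3.3541, reject H₀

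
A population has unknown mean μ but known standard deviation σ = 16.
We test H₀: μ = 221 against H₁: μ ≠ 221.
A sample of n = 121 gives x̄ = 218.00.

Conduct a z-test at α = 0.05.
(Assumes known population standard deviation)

Standard error: SE = σ/√n = 16/√121 = 1.4545
z-statistic: z = (x̄ - μ₀)/SE = (218.00 - 221)/1.4545 = -2.0626
Critical value: ±1.960
p-value = 0.0392
Decision: reject H₀

Answer: z = -2.0626, reject H₀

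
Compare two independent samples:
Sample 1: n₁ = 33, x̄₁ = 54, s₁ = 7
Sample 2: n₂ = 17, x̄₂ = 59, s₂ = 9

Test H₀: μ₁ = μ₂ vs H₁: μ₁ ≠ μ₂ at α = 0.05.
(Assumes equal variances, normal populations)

Pooled variance: s²_p = [32×7² + 16×9²]/(48) = 59.6667
s_p = 7.7244
SE = s_p×√(1/n₁ + 1/n₂) = 7.7244×√(1/33 + 1/17) = 2.3060
t = (x̄₁ - x̄₂)/SE = (54 - 59)/2.3060 = -2.1683
df = 48, t-critical = ±2.011
Decision: reject H₀

Answer: t = -2.1683, reject H₀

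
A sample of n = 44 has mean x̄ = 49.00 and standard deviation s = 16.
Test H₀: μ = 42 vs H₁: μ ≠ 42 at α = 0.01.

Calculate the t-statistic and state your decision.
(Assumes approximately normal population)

df = n - 1 = 43
SE = s/√n = 16/√44 = 2.4121
t = (x̄ - μ₀)/SE = (49.00 - 42)/2.4121 = 2.9020
Critical value: t_{0.005,43} = ±2.695
p-value ≈ 0.0058
Decision: reject H₀

Answer: t = 2.9020, reject H₀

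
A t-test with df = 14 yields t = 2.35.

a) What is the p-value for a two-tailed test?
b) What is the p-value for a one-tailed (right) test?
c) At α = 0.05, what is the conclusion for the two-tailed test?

Answer: a) 0.0340, b) 0.0170, c) reject H₀

Derivation:
Using t-distribution with df = 14:
a) Two-tailed: p = 2×P(T > 2.35) = 0.0340
b) One-tailed: p = P(T > 2.35) = 0.0170
c) 0.0340 < 0.05, reject H₀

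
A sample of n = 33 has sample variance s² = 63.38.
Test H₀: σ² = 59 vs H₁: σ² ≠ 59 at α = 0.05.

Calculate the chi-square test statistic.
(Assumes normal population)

df = n - 1 = 32
χ² = (n-1)s²/σ₀² = 32×63.38/59 = 34.3756
Critical values: χ²_{0.975,32} = 18.291, χ²_{0.025,32} = 49.480
Rejection region: χ² < 18.291 or χ² > 49.480
Decision: fail to reject H₀

Answer: χ² = 34.3756, fail to reject H₀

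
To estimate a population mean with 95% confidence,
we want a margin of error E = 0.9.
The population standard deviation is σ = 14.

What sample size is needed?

z_0.025 = 1.960
n = (z×σ/E)² = (1.960×14/0.9)²
n = 929.5723
Round up: n = 930

Answer: n = 930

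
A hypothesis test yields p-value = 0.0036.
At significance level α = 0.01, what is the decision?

Answer: reject H₀

Derivation:
Compare p-value to α:
0.0036 < 0.01
Decision: reject H₀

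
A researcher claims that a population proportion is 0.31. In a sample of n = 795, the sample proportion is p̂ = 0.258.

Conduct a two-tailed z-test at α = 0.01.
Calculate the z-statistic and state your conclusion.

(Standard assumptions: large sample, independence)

H₀: p = 0.31, H₁: p ≠ 0.31
Standard error: SE = √(p₀(1-p₀)/n) = √(0.31×0.69/795) = 0.016403
z-statistic: z = (p̂ - p₀)/SE = (0.258 - 0.31)/0.016403 = -3.1702
Critical value: z_0.005 = ±2.576
p-value = 0.0015
Decision: reject H₀ at α = 0.01

Answer: z = -3.1702, reject H₀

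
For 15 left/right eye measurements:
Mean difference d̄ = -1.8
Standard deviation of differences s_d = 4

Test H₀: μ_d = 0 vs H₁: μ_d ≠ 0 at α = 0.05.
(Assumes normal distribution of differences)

df = n - 1 = 14
SE = s_d/√n = 4/√15 = 1.0328
t = d̄/SE = -1.8/1.0328 = -1.7428
Critical value: t_{0.025,14} = ±2.145
p-value ≈ 0.1033
Decision: fail to reject H₀

Answer: t = -1.7428, fail to reject H₀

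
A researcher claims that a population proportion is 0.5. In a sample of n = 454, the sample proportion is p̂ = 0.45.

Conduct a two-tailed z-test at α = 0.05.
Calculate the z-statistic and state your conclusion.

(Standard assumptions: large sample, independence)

H₀: p = 0.5, H₁: p ≠ 0.5
Standard error: SE = √(p₀(1-p₀)/n) = √(0.5×0.5/454) = 0.023466
z-statistic: z = (p̂ - p₀)/SE = (0.45 - 0.5)/0.023466 = -2.1307
Critical value: z_0.025 = ±1.960
p-value = 0.0331
Decision: reject H₀ at α = 0.05

Answer: z = -2.1307, reject H₀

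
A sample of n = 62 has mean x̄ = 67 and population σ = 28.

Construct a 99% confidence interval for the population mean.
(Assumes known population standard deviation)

Confidence level: 99%, α = 0.01
z_0.005 = 2.576
SE = σ/√n = 28/√62 = 3.5560
Margin of error = 2.576 × 3.5560 = 9.1603
CI: x̄ ± margin = 67 ± 9.1603
CI: (57.8397, 76.1603)

Answer: (57.8397, 76.1603)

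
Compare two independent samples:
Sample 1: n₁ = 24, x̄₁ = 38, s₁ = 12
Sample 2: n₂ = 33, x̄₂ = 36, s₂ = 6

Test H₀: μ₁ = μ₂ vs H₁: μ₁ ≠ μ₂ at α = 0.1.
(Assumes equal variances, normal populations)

Pooled variance: s²_p = [23×12² + 32×6²]/(55) = 81.1636
s_p = 9.0091
SE = s_p×√(1/n₁ + 1/n₂) = 9.0091×√(1/24 + 1/33) = 2.4169
t = (x̄₁ - x̄₂)/SE = (38 - 36)/2.4169 = 0.8275
df = 55, t-critical = ±1.673
Decision: fail to reject H₀

Answer: t = 0.8275, fail to reject H₀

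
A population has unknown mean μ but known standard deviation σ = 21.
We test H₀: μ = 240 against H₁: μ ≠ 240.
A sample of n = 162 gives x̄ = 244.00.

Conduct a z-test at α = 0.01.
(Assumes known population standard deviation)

Answer: z = 2.4244, fail to reject H₀

Derivation:
Standard error: SE = σ/√n = 21/√162 = 1.6499
z-statistic: z = (x̄ - μ₀)/SE = (244.00 - 240)/1.6499 = 2.4244
Critical value: ±2.576
p-value = 0.0153
Decision: fail to reject H₀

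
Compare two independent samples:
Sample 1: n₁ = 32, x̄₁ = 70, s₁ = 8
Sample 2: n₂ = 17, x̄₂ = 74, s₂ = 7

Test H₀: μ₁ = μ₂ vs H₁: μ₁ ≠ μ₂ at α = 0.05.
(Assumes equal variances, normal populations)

Pooled variance: s²_p = [31×8² + 16×7²]/(47) = 58.8936
s_p = 7.6742
SE = s_p×√(1/n₁ + 1/n₂) = 7.6742×√(1/32 + 1/17) = 2.3032
t = (x̄₁ - x̄₂)/SE = (70 - 74)/2.3032 = -1.7367
df = 47, t-critical = ±2.012
Decision: fail to reject H₀

Answer: t = -1.7367, fail to reject H₀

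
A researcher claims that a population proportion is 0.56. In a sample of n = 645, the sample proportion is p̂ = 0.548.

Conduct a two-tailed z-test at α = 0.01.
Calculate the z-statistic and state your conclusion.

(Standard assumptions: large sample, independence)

H₀: p = 0.56, H₁: p ≠ 0.56
Standard error: SE = √(p₀(1-p₀)/n) = √(0.56×0.44/645) = 0.019545
z-statistic: z = (p̂ - p₀)/SE = (0.548 - 0.56)/0.019545 = -0.6140
Critical value: z_0.005 = ±2.576
p-value = 0.5392
Decision: fail to reject H₀ at α = 0.01

Answer: z = -0.6140, fail to reject H₀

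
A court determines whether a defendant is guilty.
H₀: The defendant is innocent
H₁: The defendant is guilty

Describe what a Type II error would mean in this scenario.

A Type I error (probability α) occurs when we reject a true H₀.
A Type II error (probability β) occurs when we fail to reject a false H₀.

Answer: Acquitting a guilty person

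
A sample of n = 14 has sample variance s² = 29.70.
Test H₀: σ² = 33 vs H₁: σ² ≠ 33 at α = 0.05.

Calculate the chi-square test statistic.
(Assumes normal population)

Answer: χ² = 11.7000, fail to reject H₀

Derivation:
df = n - 1 = 13
χ² = (n-1)s²/σ₀² = 13×29.70/33 = 11.7000
Critical values: χ²_{0.975,13} = 5.009, χ²_{0.025,13} = 24.736
Rejection region: χ² < 5.009 or χ² > 24.736
Decision: fail to reject H₀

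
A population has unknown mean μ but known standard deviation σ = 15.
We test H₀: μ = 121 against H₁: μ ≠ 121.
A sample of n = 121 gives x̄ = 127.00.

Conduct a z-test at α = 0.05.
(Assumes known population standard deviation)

Standard error: SE = σ/√n = 15/√121 = 1.3636
z-statistic: z = (x̄ - μ₀)/SE = (127.00 - 121)/1.3636 = 4.4001
Critical value: ±1.960
p-value < 0.0001
Decision: reject H₀

Answer: z = 4.4001, reject H₀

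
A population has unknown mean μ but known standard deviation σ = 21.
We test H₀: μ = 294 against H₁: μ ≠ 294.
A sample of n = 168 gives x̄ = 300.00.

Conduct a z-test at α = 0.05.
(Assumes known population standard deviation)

Answer: z = 3.7032, reject H₀

Derivation:
Standard error: SE = σ/√n = 21/√168 = 1.6202
z-statistic: z = (x̄ - μ₀)/SE = (300.00 - 294)/1.6202 = 3.7032
Critical value: ±1.960
p-value = 0.0002
Decision: reject H₀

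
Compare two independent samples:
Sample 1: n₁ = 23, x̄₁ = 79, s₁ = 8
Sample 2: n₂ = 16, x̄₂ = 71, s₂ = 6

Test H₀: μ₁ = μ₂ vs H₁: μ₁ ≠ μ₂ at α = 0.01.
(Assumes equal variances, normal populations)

Pooled variance: s²_p = [22×8² + 15×6²]/(37) = 52.6486
s_p = 7.2559
SE = s_p×√(1/n₁ + 1/n₂) = 7.2559×√(1/23 + 1/16) = 2.3621
t = (x̄₁ - x̄₂)/SE = (79 - 71)/2.3621 = 3.3868
df = 37, t-critical = ±2.715
Decision: reject H₀

Answer: t = 3.3868, reject H₀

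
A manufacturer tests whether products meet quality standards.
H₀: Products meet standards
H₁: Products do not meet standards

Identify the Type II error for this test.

Answer: Accepting products as meeting standards when they don't

Derivation:
A Type I error (probability α) occurs when we reject a true H₀.
A Type II error (probability β) occurs when we fail to reject a false H₀.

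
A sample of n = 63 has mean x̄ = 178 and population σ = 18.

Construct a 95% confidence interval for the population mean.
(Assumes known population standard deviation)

Answer: (173.5551, 182.4449)

Derivation:
Confidence level: 95%, α = 0.05
z_0.025 = 1.960
SE = σ/√n = 18/√63 = 2.2678
Margin of error = 1.960 × 2.2678 = 4.4449
CI: x̄ ± margin = 178 ± 4.4449
CI: (173.5551, 182.4449)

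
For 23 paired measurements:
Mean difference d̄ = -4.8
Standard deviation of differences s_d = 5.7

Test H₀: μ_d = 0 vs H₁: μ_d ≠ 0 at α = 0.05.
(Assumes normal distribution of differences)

Answer: t = -4.0387, reject H₀

Derivation:
df = n - 1 = 22
SE = s_d/√n = 5.7/√23 = 1.1885
t = d̄/SE = -4.8/1.1885 = -4.0387
Critical value: t_{0.025,22} = ±2.074
p-value ≈ 0.0005
Decision: reject H₀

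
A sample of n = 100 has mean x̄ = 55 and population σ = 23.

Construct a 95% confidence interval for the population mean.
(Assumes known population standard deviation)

Confidence level: 95%, α = 0.05
z_0.025 = 1.960
SE = σ/√n = 23/√100 = 2.3000
Margin of error = 1.960 × 2.3000 = 4.5080
CI: x̄ ± margin = 55 ± 4.5080
CI: (50.4920, 59.5080)

Answer: (50.4920, 59.5080)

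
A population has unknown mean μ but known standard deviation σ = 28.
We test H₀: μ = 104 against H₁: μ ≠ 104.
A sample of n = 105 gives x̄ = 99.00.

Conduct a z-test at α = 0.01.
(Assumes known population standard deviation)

Answer: z = -1.8298, fail to reject H₀

Derivation:
Standard error: SE = σ/√n = 28/√105 = 2.7325
z-statistic: z = (x̄ - μ₀)/SE = (99.00 - 104)/2.7325 = -1.8298
Critical value: ±2.576
p-value = 0.0673
Decision: fail to reject H₀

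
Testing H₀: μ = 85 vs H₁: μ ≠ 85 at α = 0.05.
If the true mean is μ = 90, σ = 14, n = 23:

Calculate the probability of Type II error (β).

SE = σ/√n = 14/√23 = 2.9192
Critical values: μ₀ ± z_0.025×SE = 85 ± 1.960×2.9192
Acceptance region: (79.2784, 90.7216)
Under H₁ (μ = 90): z_high = (90.7216 - 90)/2.9192 = 0.2472, z_low = (79.2784 - 90)/2.9192 = -3.6728
β = P(not reject | H₁) = Φ(0.2472) - Φ(-3.6728) ≈ 0.5975

Answer: β ≈ 0.5975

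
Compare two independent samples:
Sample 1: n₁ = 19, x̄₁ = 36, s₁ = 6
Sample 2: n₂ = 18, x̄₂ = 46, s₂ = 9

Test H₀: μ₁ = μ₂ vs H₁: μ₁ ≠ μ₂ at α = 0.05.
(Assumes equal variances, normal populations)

Answer: t = -3.9970, reject H₀

Derivation:
Pooled variance: s²_p = [18×6² + 17×9²]/(35) = 57.8571
s_p = 7.6064
SE = s_p×√(1/n₁ + 1/n₂) = 7.6064×√(1/19 + 1/18) = 2.5019
t = (x̄₁ - x̄₂)/SE = (36 - 46)/2.5019 = -3.9970
df = 35, t-critical = ±2.030
Decision: reject H₀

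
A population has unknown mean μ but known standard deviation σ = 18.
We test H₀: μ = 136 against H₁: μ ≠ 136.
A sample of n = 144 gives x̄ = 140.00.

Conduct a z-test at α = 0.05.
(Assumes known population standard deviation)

Answer: z = 2.6667, reject H₀

Derivation:
Standard error: SE = σ/√n = 18/√144 = 1.5000
z-statistic: z = (x̄ - μ₀)/SE = (140.00 - 136)/1.5000 = 2.6667
Critical value: ±1.960
p-value = 0.0077
Decision: reject H₀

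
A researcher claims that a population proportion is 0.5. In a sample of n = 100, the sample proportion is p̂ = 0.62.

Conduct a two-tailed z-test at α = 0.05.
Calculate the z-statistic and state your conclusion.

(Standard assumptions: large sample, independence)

Answer: z = 2.4000, reject H₀

Derivation:
H₀: p = 0.5, H₁: p ≠ 0.5
Standard error: SE = √(p₀(1-p₀)/n) = √(0.5×0.5/100) = 0.050000
z-statistic: z = (p̂ - p₀)/SE = (0.62 - 0.5)/0.050000 = 2.4000
Critical value: z_0.025 = ±1.960
p-value = 0.0164
Decision: reject H₀ at α = 0.05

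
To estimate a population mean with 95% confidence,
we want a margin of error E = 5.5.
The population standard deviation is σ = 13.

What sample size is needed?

Answer: n = 22

Derivation:
z_0.025 = 1.960
n = (z×σ/E)² = (1.960×13/5.5)²
n = 21.4622
Round up: n = 22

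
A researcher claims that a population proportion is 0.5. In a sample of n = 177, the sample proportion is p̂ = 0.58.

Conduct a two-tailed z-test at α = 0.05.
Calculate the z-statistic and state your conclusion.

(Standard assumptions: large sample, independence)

H₀: p = 0.5, H₁: p ≠ 0.5
Standard error: SE = √(p₀(1-p₀)/n) = √(0.5×0.5/177) = 0.037582
z-statistic: z = (p̂ - p₀)/SE = (0.58 - 0.5)/0.037582 = 2.1287
Critical value: z_0.025 = ±1.960
p-value = 0.0333
Decision: reject H₀ at α = 0.05

Answer: z = 2.1287, reject H₀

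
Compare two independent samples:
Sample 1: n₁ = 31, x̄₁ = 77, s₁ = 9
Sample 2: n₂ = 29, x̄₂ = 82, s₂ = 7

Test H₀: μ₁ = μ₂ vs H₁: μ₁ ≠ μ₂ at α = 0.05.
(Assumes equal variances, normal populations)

Pooled variance: s²_p = [30×9² + 28×7²]/(58) = 65.5517
s_p = 8.0964
SE = s_p×√(1/n₁ + 1/n₂) = 8.0964×√(1/31 + 1/29) = 2.0916
t = (x̄₁ - x̄₂)/SE = (77 - 82)/2.0916 = -2.3905
df = 58, t-critical = ±2.002
Decision: reject H₀

Answer: t = -2.3905, reject H₀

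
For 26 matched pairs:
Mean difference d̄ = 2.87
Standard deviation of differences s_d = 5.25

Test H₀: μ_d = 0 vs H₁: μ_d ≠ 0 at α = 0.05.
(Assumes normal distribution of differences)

Answer: t = 2.7875, reject H₀

Derivation:
df = n - 1 = 25
SE = s_d/√n = 5.25/√26 = 1.0296
t = d̄/SE = 2.87/1.0296 = 2.7875
Critical value: t_{0.025,25} = ±2.060
p-value ≈ 0.0100
Decision: reject H₀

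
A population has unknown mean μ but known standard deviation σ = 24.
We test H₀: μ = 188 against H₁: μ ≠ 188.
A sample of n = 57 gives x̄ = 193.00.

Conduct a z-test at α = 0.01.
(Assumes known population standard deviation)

Answer: z = 1.5729, fail to reject H₀

Derivation:
Standard error: SE = σ/√n = 24/√57 = 3.1789
z-statistic: z = (x̄ - μ₀)/SE = (193.00 - 188)/3.1789 = 1.5729
Critical value: ±2.576
p-value = 0.1157
Decision: fail to reject H₀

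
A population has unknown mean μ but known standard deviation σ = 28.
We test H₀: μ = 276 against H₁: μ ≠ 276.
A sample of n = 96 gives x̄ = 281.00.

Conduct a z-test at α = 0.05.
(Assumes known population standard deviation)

Standard error: SE = σ/√n = 28/√96 = 2.8577
z-statistic: z = (x̄ - μ₀)/SE = (281.00 - 276)/2.8577 = 1.7497
Critical value: ±1.960
p-value = 0.0802
Decision: fail to reject H₀

Answer: z = 1.7497, fail to reject H₀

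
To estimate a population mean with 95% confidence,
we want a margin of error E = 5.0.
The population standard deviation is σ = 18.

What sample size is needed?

z_0.025 = 1.960
n = (z×σ/E)² = (1.960×18/5.0)²
n = 49.7871
Round up: n = 50

Answer: n = 50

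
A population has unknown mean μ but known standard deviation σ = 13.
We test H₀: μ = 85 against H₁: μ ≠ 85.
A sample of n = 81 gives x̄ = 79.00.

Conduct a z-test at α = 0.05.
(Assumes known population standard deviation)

Answer: z = -4.1540, reject H₀

Derivation:
Standard error: SE = σ/√n = 13/√81 = 1.4444
z-statistic: z = (x̄ - μ₀)/SE = (79.00 - 85)/1.4444 = -4.1540
Critical value: ±1.960
p-value < 0.0001
Decision: reject H₀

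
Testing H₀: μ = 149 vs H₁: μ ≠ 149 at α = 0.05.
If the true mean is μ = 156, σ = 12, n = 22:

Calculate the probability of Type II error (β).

Answer: β ≈ 0.2188

Derivation:
SE = σ/√n = 12/√22 = 2.5584
Critical values: μ₀ ± z_0.025×SE = 149 ± 1.960×2.5584
Acceptance region: (143.9855, 154.0145)
Under H₁ (μ = 156): z_high = (154.0145 - 156)/2.5584 = -0.7761, z_low = (143.9855 - 156)/2.5584 = -4.6961
β = P(not reject | H₁) = Φ(-0.7761) - Φ(-4.6961) ≈ 0.2188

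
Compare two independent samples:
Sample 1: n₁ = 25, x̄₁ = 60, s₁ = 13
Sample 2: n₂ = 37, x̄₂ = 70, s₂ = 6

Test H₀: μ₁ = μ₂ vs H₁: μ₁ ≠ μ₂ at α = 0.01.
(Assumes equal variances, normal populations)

Answer: t = -4.0896, reject H₀

Derivation:
Pooled variance: s²_p = [24×13² + 36×6²]/(60) = 89.2000
s_p = 9.4446
SE = s_p×√(1/n₁ + 1/n₂) = 9.4446×√(1/25 + 1/37) = 2.4452
t = (x̄₁ - x̄₂)/SE = (60 - 70)/2.4452 = -4.0896
df = 60, t-critical = ±2.660
Decision: reject H₀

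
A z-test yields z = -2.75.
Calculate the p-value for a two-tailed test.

Answer: p-value ≈ 0.0060

Derivation:
For z = -2.75:
p = 2×P(Z > |-2.75|) = 2×(1 - Φ(2.75)) = 0.0060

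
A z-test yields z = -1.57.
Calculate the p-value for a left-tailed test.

For z = -1.57:
p = P(Z < -1.57) = Φ(-1.57) = 0.0582

Answer: p-value ≈ 0.0582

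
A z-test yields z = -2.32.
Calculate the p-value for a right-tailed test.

For z = -2.32:
p = P(Z > -2.32) = 1 - Φ(-2.32) = 0.9898

Answer: p-value ≈ 0.9898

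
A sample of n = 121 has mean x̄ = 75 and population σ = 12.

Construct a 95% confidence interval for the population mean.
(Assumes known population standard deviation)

Confidence level: 95%, α = 0.05
z_0.025 = 1.960
SE = σ/√n = 12/√121 = 1.0909
Margin of error = 1.960 × 1.0909 = 2.1382
CI: x̄ ± margin = 75 ± 2.1382
CI: (72.8618, 77.1382)

Answer: (72.8618, 77.1382)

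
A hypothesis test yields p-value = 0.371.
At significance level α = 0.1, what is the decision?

Compare p-value to α:
0.371 ≥ 0.1
Decision: fail to reject H₀

Answer: fail to reject H₀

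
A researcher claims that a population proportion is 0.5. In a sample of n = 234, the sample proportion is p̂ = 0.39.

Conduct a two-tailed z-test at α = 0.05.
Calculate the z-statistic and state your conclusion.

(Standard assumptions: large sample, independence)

Answer: z = -3.3654, reject H₀

Derivation:
H₀: p = 0.5, H₁: p ≠ 0.5
Standard error: SE = √(p₀(1-p₀)/n) = √(0.5×0.5/234) = 0.032686
z-statistic: z = (p̂ - p₀)/SE = (0.39 - 0.5)/0.032686 = -3.3654
Critical value: z_0.025 = ±1.960
p-value = 0.0008
Decision: reject H₀ at α = 0.05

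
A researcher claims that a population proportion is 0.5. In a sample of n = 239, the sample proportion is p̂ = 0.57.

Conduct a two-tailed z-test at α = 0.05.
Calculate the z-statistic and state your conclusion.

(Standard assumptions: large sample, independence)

Answer: z = 2.1644, reject H₀

Derivation:
H₀: p = 0.5, H₁: p ≠ 0.5
Standard error: SE = √(p₀(1-p₀)/n) = √(0.5×0.5/239) = 0.032342
z-statistic: z = (p̂ - p₀)/SE = (0.57 - 0.5)/0.032342 = 2.1644
Critical value: z_0.025 = ±1.960
p-value = 0.0304
Decision: reject H₀ at α = 0.05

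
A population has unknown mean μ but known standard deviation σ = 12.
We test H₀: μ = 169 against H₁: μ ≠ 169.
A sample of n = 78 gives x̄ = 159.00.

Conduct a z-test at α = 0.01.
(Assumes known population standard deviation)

Standard error: SE = σ/√n = 12/√78 = 1.3587
z-statistic: z = (x̄ - μ₀)/SE = (159.00 - 169)/1.3587 = -7.3600
Critical value: ±2.576
p-value < 0.0001
Decision: reject H₀

Answer: z = -7.3600, reject H₀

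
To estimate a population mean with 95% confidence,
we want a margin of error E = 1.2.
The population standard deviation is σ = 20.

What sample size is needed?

Answer: n = 1068

Derivation:
z_0.025 = 1.960
n = (z×σ/E)² = (1.960×20/1.2)²
n = 1067.1111
Round up: n = 1068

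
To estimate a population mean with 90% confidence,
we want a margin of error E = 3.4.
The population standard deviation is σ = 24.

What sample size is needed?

z_0.05 = 1.645
n = (z×σ/E)² = (1.645×24/3.4)²
n = 134.8331
Round up: n = 135

Answer: n = 135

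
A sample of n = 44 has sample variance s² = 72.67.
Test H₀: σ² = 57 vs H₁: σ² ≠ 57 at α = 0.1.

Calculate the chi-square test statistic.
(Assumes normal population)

df = n - 1 = 43
χ² = (n-1)s²/σ₀² = 43×72.67/57 = 54.8212
Critical values: χ²_{0.95,43} = 28.965, χ²_{0.05,43} = 59.304
Rejection region: χ² < 28.965 or χ² > 59.304
Decision: fail to reject H₀

Answer: χ² = 54.8212, fail to reject H₀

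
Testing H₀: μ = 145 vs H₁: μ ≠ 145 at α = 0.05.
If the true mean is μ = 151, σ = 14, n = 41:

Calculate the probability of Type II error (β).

SE = σ/√n = 14/√41 = 2.1864
Critical values: μ₀ ± z_0.025×SE = 145 ± 1.960×2.1864
Acceptance region: (140.7147, 149.2853)
Under H₁ (μ = 151): z_high = (149.2853 - 151)/2.1864 = -0.7843, z_low = (140.7147 - 151)/2.1864 = -4.7042
β = P(not reject | H₁) = Φ(-0.7843) - Φ(-4.7042) ≈ 0.2164

Answer: β ≈ 0.2164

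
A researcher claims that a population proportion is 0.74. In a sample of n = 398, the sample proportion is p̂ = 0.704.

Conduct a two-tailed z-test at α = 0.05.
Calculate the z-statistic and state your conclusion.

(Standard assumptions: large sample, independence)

H₀: p = 0.74, H₁: p ≠ 0.74
Standard error: SE = √(p₀(1-p₀)/n) = √(0.74×0.26/398) = 0.021987
z-statistic: z = (p̂ - p₀)/SE = (0.704 - 0.74)/0.021987 = -1.6373
Critical value: z_0.025 = ±1.960
p-value = 0.1016
Decision: fail to reject H₀ at α = 0.05

Answer: z = -1.6373, fail to reject H₀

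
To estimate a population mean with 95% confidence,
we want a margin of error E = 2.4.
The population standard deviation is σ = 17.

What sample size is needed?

z_0.025 = 1.960
n = (z×σ/E)² = (1.960×17/2.4)²
n = 192.7469
Round up: n = 193

Answer: n = 193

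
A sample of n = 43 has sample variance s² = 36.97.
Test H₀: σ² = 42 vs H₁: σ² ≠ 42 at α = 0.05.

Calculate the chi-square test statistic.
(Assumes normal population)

Answer: χ² = 36.9700, fail to reject H₀

Derivation:
df = n - 1 = 42
χ² = (n-1)s²/σ₀² = 42×36.97/42 = 36.9700
Critical values: χ²_{0.975,42} = 25.999, χ²_{0.025,42} = 61.777
Rejection region: χ² < 25.999 or χ² > 61.777
Decision: fail to reject H₀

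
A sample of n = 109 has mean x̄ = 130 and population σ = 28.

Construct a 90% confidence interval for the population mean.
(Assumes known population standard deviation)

Answer: (125.5883, 134.4117)

Derivation:
Confidence level: 90%, α = 0.1
z_0.05 = 1.645
SE = σ/√n = 28/√109 = 2.6819
Margin of error = 1.645 × 2.6819 = 4.4117
CI: x̄ ± margin = 130 ± 4.4117
CI: (125.5883, 134.4117)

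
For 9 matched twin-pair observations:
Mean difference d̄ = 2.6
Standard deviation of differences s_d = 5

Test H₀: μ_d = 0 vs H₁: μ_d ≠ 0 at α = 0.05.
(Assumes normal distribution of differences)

df = n - 1 = 8
SE = s_d/√n = 5/√9 = 1.6667
t = d̄/SE = 2.6/1.6667 = 1.5600
Critical value: t_{0.025,8} = ±2.306
p-value ≈ 0.1574
Decision: fail to reject H₀

Answer: t = 1.5600, fail to reject H₀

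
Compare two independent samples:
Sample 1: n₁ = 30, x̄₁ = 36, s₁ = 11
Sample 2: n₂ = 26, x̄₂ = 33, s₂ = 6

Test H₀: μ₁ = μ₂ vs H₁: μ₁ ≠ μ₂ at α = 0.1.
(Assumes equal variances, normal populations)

Pooled variance: s²_p = [29×11² + 25×6²]/(54) = 81.6481
s_p = 9.0359
SE = s_p×√(1/n₁ + 1/n₂) = 9.0359×√(1/30 + 1/26) = 2.4211
t = (x̄₁ - x̄₂)/SE = (36 - 33)/2.4211 = 1.2391
df = 54, t-critical = ±1.674
Decision: fail to reject H₀

Answer: t = 1.2391, fail to reject H₀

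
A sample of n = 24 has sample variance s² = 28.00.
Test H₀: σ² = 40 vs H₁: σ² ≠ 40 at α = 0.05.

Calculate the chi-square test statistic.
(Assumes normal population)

df = n - 1 = 23
χ² = (n-1)s²/σ₀² = 23×28.00/40 = 16.1000
Critical values: χ²_{0.975,23} = 11.689, χ²_{0.025,23} = 38.076
Rejection region: χ² < 11.689 or χ² > 38.076
Decision: fail to reject H₀

Answer: χ² = 16.1000, fail to reject H₀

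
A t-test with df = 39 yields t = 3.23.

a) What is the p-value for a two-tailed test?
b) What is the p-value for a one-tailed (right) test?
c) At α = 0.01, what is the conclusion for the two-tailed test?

Answer: a) 0.0025, b) 0.0013, c) reject H₀

Derivation:
Using t-distribution with df = 39:
a) Two-tailed: p = 2×P(T > 3.23) = 0.0025
b) One-tailed: p = P(T > 3.23) = 0.0013
c) 0.0025 < 0.01, reject H₀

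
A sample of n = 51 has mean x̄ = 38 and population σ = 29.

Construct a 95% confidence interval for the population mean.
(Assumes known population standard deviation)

Answer: (30.0408, 45.9592)

Derivation:
Confidence level: 95%, α = 0.05
z_0.025 = 1.960
SE = σ/√n = 29/√51 = 4.0608
Margin of error = 1.960 × 4.0608 = 7.9592
CI: x̄ ± margin = 38 ± 7.9592
CI: (30.0408, 45.9592)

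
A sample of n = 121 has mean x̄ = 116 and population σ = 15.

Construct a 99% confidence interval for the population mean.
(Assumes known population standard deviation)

Confidence level: 99%, α = 0.01
z_0.005 = 2.576
SE = σ/√n = 15/√121 = 1.3636
Margin of error = 2.576 × 1.3636 = 3.5126
CI: x̄ ± margin = 116 ± 3.5126
CI: (112.4874, 119.5126)

Answer: (112.4874, 119.5126)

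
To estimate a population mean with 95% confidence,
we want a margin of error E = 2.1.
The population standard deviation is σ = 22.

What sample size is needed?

z_0.025 = 1.960
n = (z×σ/E)² = (1.960×22/2.1)²
n = 421.6178
Round up: n = 422

Answer: n = 422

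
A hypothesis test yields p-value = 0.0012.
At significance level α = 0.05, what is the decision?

Compare p-value to α:
0.0012 < 0.05
Decision: reject H₀

Answer: reject H₀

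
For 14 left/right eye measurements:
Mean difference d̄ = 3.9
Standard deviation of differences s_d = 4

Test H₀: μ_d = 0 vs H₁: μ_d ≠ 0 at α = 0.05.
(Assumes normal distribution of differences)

df = n - 1 = 13
SE = s_d/√n = 4/√14 = 1.0690
t = d̄/SE = 3.9/1.0690 = 3.6483
Critical value: t_{0.025,13} = ±2.160
p-value ≈ 0.0029
Decision: reject H₀

Answer: t = 3.6483, reject H₀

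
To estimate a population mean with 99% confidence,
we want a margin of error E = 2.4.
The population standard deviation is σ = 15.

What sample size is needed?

Answer: n = 260

Derivation:
z_0.005 = 2.576
n = (z×σ/E)² = (2.576×15/2.4)²
n = 259.2100
Round up: n = 260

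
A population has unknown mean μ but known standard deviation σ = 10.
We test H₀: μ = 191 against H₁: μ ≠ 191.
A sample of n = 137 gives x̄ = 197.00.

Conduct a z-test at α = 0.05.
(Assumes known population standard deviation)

Standard error: SE = σ/√n = 10/√137 = 0.8544
z-statistic: z = (x̄ - μ₀)/SE = (197.00 - 191)/0.8544 = 7.0225
Critical value: ±1.960
p-value < 0.0001
Decision: reject H₀

Answer: z = 7.0225, reject H₀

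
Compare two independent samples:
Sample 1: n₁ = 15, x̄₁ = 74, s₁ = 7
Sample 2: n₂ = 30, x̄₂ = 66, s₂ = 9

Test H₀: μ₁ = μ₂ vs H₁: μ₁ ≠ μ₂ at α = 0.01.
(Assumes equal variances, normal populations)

Answer: t = 3.0113, reject H₀

Derivation:
Pooled variance: s²_p = [14×7² + 29×9²]/(43) = 70.5814
s_p = 8.4013
SE = s_p×√(1/n₁ + 1/n₂) = 8.4013×√(1/15 + 1/30) = 2.6567
t = (x̄₁ - x̄₂)/SE = (74 - 66)/2.6567 = 3.0113
df = 43, t-critical = ±2.695
Decision: reject H₀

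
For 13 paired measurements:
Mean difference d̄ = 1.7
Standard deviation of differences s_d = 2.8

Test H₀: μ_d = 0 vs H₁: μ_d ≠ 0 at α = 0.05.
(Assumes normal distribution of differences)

df = n - 1 = 12
SE = s_d/√n = 2.8/√13 = 0.7766
t = d̄/SE = 1.7/0.7766 = 2.1890
Critical value: t_{0.025,12} = ±2.179
p-value ≈ 0.0491
Decision: reject H₀

Answer: t = 2.1890, reject H₀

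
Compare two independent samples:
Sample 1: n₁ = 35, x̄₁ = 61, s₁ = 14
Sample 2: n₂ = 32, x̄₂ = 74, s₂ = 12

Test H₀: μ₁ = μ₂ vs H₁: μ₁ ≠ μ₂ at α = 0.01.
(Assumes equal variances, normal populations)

Answer: t = -4.0622, reject H₀

Derivation:
Pooled variance: s²_p = [34×14² + 31×12²]/(65) = 171.2000
s_p = 13.0843
SE = s_p×√(1/n₁ + 1/n₂) = 13.0843×√(1/35 + 1/32) = 3.2002
t = (x̄₁ - x̄₂)/SE = (61 - 74)/3.2002 = -4.0622
df = 65, t-critical = ±2.654
Decision: reject H₀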